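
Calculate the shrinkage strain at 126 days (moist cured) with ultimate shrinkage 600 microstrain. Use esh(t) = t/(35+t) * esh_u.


esh(126) = 126 / (35 + 126) * 600
= 126 / 161 * 600
= 469.6 microstrain

469.6


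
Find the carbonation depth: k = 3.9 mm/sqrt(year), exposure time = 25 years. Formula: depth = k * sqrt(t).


depth = k * sqrt(t)
= 3.9 * sqrt(25)
= 19.5 mm

19.5


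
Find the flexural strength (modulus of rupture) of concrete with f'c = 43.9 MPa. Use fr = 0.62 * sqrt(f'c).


fr = 0.62 * sqrt(43.9)
= 4.108 MPa

4.108


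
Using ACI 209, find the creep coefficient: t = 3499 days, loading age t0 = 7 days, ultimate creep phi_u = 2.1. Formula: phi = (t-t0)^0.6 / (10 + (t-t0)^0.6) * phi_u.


dt = 3499 - 7 = 3492
phi = 3492^0.6 / (10 + 3492^0.6) * 2.1
= 1.954

1.954


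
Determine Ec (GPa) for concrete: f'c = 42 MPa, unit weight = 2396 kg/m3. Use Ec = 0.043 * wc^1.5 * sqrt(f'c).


Ec = 0.043 * 2396^1.5 * sqrt(42) / 1000
= 32.68 GPa

32.68


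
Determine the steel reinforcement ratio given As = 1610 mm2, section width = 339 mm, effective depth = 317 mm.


rho = As / (b * d)
= 1610 / (339 * 317)
= 0.015

0.015


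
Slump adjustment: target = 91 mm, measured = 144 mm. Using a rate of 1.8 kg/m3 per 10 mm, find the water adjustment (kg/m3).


Difference = 91 - 144 = -53 mm
Water adjustment = -53 * 1.8 / 10 = -9.5 kg/m3

-9.5


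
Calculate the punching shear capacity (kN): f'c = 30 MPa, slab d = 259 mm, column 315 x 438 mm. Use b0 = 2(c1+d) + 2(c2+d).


b0 = 2*(315 + 259) + 2*(438 + 259) = 2542 mm
Vc = 0.33 * sqrt(30) * 2542 * 259 / 1000
= 1190.01 kN

1190.01


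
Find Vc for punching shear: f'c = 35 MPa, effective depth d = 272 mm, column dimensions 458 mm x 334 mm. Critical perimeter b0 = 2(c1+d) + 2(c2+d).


b0 = 2*(458 + 272) + 2*(334 + 272) = 2672 mm
Vc = 0.33 * sqrt(35) * 2672 * 272 / 1000
= 1418.91 kN

1418.91


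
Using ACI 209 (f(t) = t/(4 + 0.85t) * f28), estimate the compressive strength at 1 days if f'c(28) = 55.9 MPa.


f(1) = 1 / (4 + 0.85 * 1) * 55.9
= 1 / 4.85 * 55.9
= 11.53 MPa

11.53


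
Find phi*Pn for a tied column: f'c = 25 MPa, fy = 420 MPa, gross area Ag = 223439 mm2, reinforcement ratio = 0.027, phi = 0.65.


Ast = rho * Ag = 0.027 * 223439 = 6032.853 mm2
phi*Pn = 0.65 * 0.80 * (0.85 * 25 * (223439 - 6032.853) + 420 * 6032.853) / 1000
= 3719.91 kN

3719.91


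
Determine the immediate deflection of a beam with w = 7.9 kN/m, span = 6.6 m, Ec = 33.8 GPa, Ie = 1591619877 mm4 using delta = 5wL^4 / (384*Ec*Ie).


Convert: L = 6.6 m = 6600 mm, Ec = 33.8 GPa = 33800 MPa
delta = 5 * 7.9 * 6600^4 / (384 * 33800 * 1591619877)
= 3.63 mm

3.63


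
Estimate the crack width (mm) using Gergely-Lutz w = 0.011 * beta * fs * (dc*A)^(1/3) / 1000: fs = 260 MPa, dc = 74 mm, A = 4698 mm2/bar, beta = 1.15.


w = 0.011 * beta * fs * (dc * A)^(1/3) / 1000
= 0.011 * 1.15 * 260 * (74 * 4698)^(1/3) / 1000
= 0.231 mm

0.231


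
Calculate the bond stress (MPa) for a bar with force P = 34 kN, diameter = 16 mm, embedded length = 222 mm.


u = P / (pi * db * ld)
= 34 * 1000 / (pi * 16 * 222)
= 3.047 MPa

3.047


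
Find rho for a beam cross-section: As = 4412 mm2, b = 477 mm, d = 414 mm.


rho = As / (b * d)
= 4412 / (477 * 414)
= 0.0223

0.0223


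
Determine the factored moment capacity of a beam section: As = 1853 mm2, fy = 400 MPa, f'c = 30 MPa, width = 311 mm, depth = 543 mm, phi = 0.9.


a = As * fy / (0.85 * f'c * b)
= 1853 * 400 / (0.85 * 30 * 311)
= 93.462 mm
Mn = As * fy * (d - a/2) / 10^6
= 367.8346 kN-m
phi*Mn = 0.9 * 367.8346 = 331.05 kN-m

331.05


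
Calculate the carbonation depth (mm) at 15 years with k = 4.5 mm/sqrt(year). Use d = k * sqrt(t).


depth = k * sqrt(t)
= 4.5 * sqrt(15)
= 17.43 mm

17.43


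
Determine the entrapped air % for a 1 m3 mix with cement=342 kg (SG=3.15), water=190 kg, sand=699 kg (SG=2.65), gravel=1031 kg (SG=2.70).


Vol cement = 342 / (3.15 * 1000) = 0.108571 m3
Vol water = 190 / 1000 = 0.19 m3
Vol sand = 699 / (2.65 * 1000) = 0.263774 m3
Vol gravel = 1031 / (2.70 * 1000) = 0.381852 m3
Total solid + water volume = 0.944197 m3
Air = (1 - 0.944197) * 100 = 5.58%

5.58


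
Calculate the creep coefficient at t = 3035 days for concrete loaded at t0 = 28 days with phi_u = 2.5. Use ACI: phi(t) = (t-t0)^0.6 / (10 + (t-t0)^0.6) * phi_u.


dt = 3035 - 28 = 3007
phi = 3007^0.6 / (10 + 3007^0.6) * 2.5
= 2.311

2.311


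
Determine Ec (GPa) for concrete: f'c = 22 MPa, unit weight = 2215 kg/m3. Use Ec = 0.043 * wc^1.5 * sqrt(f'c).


Ec = 0.043 * 2215^1.5 * sqrt(22) / 1000
= 21.03 GPa

21.03


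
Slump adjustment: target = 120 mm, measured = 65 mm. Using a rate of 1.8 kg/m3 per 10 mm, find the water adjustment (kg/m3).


Difference = 120 - 65 = 55 mm
Water adjustment = 55 * 1.8 / 10 = 9.9 kg/m3

9.9


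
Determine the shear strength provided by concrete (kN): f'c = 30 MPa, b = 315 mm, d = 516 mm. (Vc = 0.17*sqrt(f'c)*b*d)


Vc = 0.17 * sqrt(30) * 315 * 516 / 1000
= 151.35 kN

151.35


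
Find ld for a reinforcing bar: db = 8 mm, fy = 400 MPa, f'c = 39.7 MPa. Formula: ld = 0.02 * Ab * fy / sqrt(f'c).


Ab = pi * 8^2 / 4 = 50.265 mm2
ld = 0.02 * 50.265 * 400 / sqrt(39.7)
= 63.8 mm

63.8


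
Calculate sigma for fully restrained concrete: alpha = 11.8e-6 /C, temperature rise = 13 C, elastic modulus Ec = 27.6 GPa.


sigma = alpha * dT * Ec
= 11.8e-6 * 13 * 27.6 * 1000
= 4.234 MPa

4.234


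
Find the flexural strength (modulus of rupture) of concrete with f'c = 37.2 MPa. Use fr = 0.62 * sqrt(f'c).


fr = 0.62 * sqrt(37.2)
= 3.781 MPa

3.781


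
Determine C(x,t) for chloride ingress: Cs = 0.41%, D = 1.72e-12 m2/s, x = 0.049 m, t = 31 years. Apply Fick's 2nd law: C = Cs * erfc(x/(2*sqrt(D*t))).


t_seconds = 31 * 365.25 * 24 * 3600 = 978285600.0 s
arg = 0.049 / (2 * sqrt(1.72e-12 * 978285600.0))
= 0.5973
erfc(0.5973) = 0.3983
C = 0.41 * 0.3983 = 0.1633%

0.1633


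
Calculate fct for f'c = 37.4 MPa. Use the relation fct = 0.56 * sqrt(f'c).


fct = 0.56 * sqrt(37.4)
= 0.56 * 6.116
= 3.425 MPa

3.425


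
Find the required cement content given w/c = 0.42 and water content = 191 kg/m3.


Cement = water / (w/c)
= 191 / 0.42
= 454.8 kg/m3

454.8


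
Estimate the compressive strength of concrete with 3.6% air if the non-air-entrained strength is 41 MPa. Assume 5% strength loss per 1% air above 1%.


Strength loss = (3.6 - 1) * 5 = 13.0%
f'c = 41 * (1 - 13.0/100)
= 35.67 MPa

35.67


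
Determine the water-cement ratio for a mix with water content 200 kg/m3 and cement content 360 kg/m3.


w/c = water / cement
w/c = 200 / 360 = 0.556

0.556


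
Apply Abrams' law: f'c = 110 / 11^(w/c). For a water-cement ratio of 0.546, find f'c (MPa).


f'c = 110 / 11^0.546
= 110 / 3.703
= 29.7 MPa

29.7


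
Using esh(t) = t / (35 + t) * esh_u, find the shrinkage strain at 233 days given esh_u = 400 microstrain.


esh(233) = 233 / (35 + 233) * 400
= 233 / 268 * 400
= 347.8 microstrain

347.8


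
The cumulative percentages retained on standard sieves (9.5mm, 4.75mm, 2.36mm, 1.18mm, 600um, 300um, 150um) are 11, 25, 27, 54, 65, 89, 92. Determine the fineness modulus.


FM = sum(cumulative % retained) / 100
= 363 / 100
= 3.63

3.63


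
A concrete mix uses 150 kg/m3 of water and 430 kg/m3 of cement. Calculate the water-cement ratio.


w/c = water / cement
w/c = 150 / 430 = 0.349

0.349


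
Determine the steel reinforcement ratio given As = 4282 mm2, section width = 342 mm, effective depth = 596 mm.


rho = As / (b * d)
= 4282 / (342 * 596)
= 0.021

0.021


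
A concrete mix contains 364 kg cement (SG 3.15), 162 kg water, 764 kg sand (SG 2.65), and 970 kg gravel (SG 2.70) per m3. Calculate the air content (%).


Vol cement = 364 / (3.15 * 1000) = 0.115556 m3
Vol water = 162 / 1000 = 0.162 m3
Vol sand = 764 / (2.65 * 1000) = 0.288302 m3
Vol gravel = 970 / (2.70 * 1000) = 0.359259 m3
Total solid + water volume = 0.925117 m3
Air = (1 - 0.925117) * 100 = 7.49%

7.49


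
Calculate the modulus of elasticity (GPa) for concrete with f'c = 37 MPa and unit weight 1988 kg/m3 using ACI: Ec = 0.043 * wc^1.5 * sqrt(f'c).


Ec = 0.043 * 1988^1.5 * sqrt(37) / 1000
= 23.18 GPa

23.18


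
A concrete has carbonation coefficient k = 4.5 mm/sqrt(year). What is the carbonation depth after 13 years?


depth = k * sqrt(t)
= 4.5 * sqrt(13)
= 16.22 mm

16.22


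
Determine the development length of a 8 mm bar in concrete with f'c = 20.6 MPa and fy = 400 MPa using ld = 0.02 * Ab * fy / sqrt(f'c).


Ab = pi * 8^2 / 4 = 50.265 mm2
ld = 0.02 * 50.265 * 400 / sqrt(20.6)
= 88.6 mm

88.6


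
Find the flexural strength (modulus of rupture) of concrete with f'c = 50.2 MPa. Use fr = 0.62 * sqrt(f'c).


fr = 0.62 * sqrt(50.2)
= 4.393 MPa

4.393


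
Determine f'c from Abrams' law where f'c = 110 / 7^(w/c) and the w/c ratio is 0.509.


f'c = 110 / 7^0.509
= 110 / 2.692
= 40.85 MPa

40.85


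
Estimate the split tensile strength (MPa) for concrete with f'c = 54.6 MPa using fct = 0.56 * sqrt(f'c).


fct = 0.56 * sqrt(54.6)
= 0.56 * 7.389
= 4.138 MPa

4.138


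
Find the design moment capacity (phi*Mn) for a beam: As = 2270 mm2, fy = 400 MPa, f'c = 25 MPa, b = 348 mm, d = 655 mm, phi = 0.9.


a = As * fy / (0.85 * f'c * b)
= 2270 * 400 / (0.85 * 25 * 348)
= 122.7857 mm
Mn = As * fy * (d - a/2) / 10^6
= 538.9953 kN-m
phi*Mn = 0.9 * 538.9953 = 485.1 kN-m

485.1


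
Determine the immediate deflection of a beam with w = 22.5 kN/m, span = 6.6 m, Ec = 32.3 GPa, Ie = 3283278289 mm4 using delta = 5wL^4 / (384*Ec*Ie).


Convert: L = 6.6 m = 6600 mm, Ec = 32.3 GPa = 32300 MPa
delta = 5 * 22.5 * 6600^4 / (384 * 32300 * 3283278289)
= 5.24 mm

5.24


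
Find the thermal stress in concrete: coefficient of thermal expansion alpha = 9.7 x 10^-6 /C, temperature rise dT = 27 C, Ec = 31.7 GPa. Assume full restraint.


sigma = alpha * dT * Ec
= 9.7e-6 * 27 * 31.7 * 1000
= 8.302 MPa

8.302


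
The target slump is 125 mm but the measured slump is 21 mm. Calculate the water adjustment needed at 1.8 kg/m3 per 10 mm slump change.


Difference = 125 - 21 = 104 mm
Water adjustment = 104 * 1.8 / 10 = 18.7 kg/m3

18.7


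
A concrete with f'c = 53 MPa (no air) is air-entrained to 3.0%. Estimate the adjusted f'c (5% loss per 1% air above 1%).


Strength loss = (3.0 - 1) * 5 = 10.0%
f'c = 53 * (1 - 10.0/100)
= 47.7 MPa

47.7


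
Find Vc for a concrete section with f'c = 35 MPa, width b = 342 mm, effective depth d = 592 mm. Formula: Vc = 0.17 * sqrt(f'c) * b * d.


Vc = 0.17 * sqrt(35) * 342 * 592 / 1000
= 203.62 kN

203.62


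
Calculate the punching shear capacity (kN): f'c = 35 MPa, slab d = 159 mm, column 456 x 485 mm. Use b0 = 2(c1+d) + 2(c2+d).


b0 = 2*(456 + 159) + 2*(485 + 159) = 2518 mm
Vc = 0.33 * sqrt(35) * 2518 * 159 / 1000
= 781.63 kN

781.63


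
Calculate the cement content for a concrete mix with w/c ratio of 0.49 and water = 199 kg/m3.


Cement = water / (w/c)
= 199 / 0.49
= 406.1 kg/m3

406.1


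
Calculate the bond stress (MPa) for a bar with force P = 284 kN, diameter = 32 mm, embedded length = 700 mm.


u = P / (pi * db * ld)
= 284 * 1000 / (pi * 32 * 700)
= 4.036 MPa

4.036


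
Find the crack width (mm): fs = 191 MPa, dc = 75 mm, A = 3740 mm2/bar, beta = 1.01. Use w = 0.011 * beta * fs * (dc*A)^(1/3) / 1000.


w = 0.011 * beta * fs * (dc * A)^(1/3) / 1000
= 0.011 * 1.01 * 191 * (75 * 3740)^(1/3) / 1000
= 0.139 mm

0.139


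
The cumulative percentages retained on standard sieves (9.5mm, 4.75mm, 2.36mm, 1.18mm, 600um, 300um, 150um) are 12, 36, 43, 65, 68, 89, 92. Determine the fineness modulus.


FM = sum(cumulative % retained) / 100
= 405 / 100
= 4.05

4.05


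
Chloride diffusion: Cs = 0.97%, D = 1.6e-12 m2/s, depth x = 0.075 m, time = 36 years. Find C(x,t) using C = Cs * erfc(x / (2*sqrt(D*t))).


t_seconds = 36 * 365.25 * 24 * 3600 = 1136073600.0 s
arg = 0.075 / (2 * sqrt(1.6e-12 * 1136073600.0))
= 0.8796
erfc(0.8796) = 0.2135
C = 0.97 * 0.2135 = 0.2071%

0.2071


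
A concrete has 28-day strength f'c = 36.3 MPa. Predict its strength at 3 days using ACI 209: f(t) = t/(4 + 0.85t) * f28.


f(3) = 3 / (4 + 0.85 * 3) * 36.3
= 3 / 6.55 * 36.3
= 16.63 MPa

16.63


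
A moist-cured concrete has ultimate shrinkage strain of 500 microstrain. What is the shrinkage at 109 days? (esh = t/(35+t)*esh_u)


esh(109) = 109 / (35 + 109) * 500
= 109 / 144 * 500
= 378.5 microstrain

378.5


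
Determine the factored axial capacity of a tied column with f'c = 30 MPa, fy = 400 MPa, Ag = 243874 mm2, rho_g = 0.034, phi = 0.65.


Ast = rho * Ag = 0.034 * 243874 = 8291.716 mm2
phi*Pn = 0.65 * 0.80 * (0.85 * 30 * (243874 - 8291.716) + 400 * 8291.716) / 1000
= 4848.5 kN

4848.5


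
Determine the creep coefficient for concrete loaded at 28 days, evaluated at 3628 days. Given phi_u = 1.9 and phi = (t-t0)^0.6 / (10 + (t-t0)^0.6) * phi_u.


dt = 3628 - 28 = 3600
phi = 3600^0.6 / (10 + 3600^0.6) * 1.9
= 1.77

1.77


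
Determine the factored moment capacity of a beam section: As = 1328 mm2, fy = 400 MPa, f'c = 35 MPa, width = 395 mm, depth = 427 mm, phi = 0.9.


a = As * fy / (0.85 * f'c * b)
= 1328 * 400 / (0.85 * 35 * 395)
= 45.2037 mm
Mn = As * fy * (d - a/2) / 10^6
= 214.8163 kN-m
phi*Mn = 0.9 * 214.8163 = 193.33 kN-m

193.33


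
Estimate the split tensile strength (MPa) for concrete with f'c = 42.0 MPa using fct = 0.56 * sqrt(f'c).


fct = 0.56 * sqrt(42.0)
= 0.56 * 6.481
= 3.629 MPa

3.629


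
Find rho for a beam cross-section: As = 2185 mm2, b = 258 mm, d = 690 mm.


rho = As / (b * d)
= 2185 / (258 * 690)
= 0.0123

0.0123


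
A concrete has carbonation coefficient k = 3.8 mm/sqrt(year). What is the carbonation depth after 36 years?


depth = k * sqrt(t)
= 3.8 * sqrt(36)
= 22.8 mm

22.8


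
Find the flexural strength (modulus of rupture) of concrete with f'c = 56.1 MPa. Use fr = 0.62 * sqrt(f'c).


fr = 0.62 * sqrt(56.1)
= 4.644 MPa

4.644


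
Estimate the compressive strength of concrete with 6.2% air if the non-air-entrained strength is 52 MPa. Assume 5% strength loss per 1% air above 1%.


Strength loss = (6.2 - 1) * 5 = 26.0%
f'c = 52 * (1 - 26.0/100)
= 38.48 MPa

38.48


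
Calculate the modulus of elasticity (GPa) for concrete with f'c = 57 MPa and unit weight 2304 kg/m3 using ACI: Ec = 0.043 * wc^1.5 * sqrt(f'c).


Ec = 0.043 * 2304^1.5 * sqrt(57) / 1000
= 35.9 GPa

35.9


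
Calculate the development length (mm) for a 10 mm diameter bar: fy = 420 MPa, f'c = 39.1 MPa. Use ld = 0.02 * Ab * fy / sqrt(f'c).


Ab = pi * 10^2 / 4 = 78.54 mm2
ld = 0.02 * 78.54 * 420 / sqrt(39.1)
= 105.5 mm

105.5


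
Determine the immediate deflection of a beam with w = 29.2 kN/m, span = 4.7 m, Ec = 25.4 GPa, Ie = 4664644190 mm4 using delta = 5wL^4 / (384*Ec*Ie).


Convert: L = 4.7 m = 4700 mm, Ec = 25.4 GPa = 25400 MPa
delta = 5 * 29.2 * 4700^4 / (384 * 25400 * 4664644190)
= 1.57 mm

1.57


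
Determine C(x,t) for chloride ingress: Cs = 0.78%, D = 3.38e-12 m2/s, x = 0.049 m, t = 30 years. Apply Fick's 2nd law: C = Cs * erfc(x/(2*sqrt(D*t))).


t_seconds = 30 * 365.25 * 24 * 3600 = 946728000.0 s
arg = 0.049 / (2 * sqrt(3.38e-12 * 946728000.0))
= 0.4331
erfc(0.4331) = 0.5402
C = 0.78 * 0.5402 = 0.4214%

0.4214


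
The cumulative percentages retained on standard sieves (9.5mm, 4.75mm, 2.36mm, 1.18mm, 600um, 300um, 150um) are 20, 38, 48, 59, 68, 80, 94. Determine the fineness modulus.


FM = sum(cumulative % retained) / 100
= 407 / 100
= 4.07

4.07


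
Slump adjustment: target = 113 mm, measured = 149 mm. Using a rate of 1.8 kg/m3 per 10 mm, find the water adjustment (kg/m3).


Difference = 113 - 149 = -36 mm
Water adjustment = -36 * 1.8 / 10 = -6.5 kg/m3

-6.5


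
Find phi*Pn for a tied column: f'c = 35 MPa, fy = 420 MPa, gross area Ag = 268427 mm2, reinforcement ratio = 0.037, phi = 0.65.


Ast = rho * Ag = 0.037 * 268427 = 9931.799 mm2
phi*Pn = 0.65 * 0.80 * (0.85 * 35 * (268427 - 9931.799) + 420 * 9931.799) / 1000
= 6168.03 kN

6168.03


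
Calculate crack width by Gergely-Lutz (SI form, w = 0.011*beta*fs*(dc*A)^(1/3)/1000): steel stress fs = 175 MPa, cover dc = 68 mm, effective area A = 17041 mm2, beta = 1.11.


w = 0.011 * beta * fs * (dc * A)^(1/3) / 1000
= 0.011 * 1.11 * 175 * (68 * 17041)^(1/3) / 1000
= 0.224 mm

0.224


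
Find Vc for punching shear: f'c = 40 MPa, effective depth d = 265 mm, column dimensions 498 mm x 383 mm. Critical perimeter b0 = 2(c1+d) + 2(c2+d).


b0 = 2*(498 + 265) + 2*(383 + 265) = 2822 mm
Vc = 0.33 * sqrt(40) * 2822 * 265 / 1000
= 1560.8 kN

1560.8


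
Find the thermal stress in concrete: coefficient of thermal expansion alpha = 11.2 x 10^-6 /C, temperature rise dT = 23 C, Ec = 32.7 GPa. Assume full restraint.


sigma = alpha * dT * Ec
= 11.2e-6 * 23 * 32.7 * 1000
= 8.424 MPa

8.424


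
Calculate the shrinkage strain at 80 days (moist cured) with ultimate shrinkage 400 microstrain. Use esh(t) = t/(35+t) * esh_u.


esh(80) = 80 / (35 + 80) * 400
= 80 / 115 * 400
= 278.3 microstrain

278.3


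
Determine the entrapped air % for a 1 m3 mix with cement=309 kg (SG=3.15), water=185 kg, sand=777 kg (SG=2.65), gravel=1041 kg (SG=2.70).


Vol cement = 309 / (3.15 * 1000) = 0.098095 m3
Vol water = 185 / 1000 = 0.185 m3
Vol sand = 777 / (2.65 * 1000) = 0.293208 m3
Vol gravel = 1041 / (2.70 * 1000) = 0.385556 m3
Total solid + water volume = 0.961858 m3
Air = (1 - 0.961858) * 100 = 3.81%

3.81


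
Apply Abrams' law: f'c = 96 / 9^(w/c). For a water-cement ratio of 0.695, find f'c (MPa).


f'c = 96 / 9^0.695
= 96 / 4.605
= 20.85 MPa

20.85


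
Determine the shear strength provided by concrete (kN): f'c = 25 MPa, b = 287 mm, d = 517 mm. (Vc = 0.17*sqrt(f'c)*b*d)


Vc = 0.17 * sqrt(25) * 287 * 517 / 1000
= 126.12 kN

126.12


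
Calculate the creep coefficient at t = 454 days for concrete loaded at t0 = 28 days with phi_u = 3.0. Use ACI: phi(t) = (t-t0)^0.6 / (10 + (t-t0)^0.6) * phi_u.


dt = 454 - 28 = 426
phi = 426^0.6 / (10 + 426^0.6) * 3.0
= 2.373

2.373


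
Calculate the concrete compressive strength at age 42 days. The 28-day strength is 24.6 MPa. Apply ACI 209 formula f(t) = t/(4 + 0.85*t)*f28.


f(42) = 42 / (4 + 0.85 * 42) * 24.6
= 42 / 39.7 * 24.6
= 26.03 MPa

26.03


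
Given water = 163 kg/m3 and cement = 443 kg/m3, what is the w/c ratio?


w/c = water / cement
w/c = 163 / 443 = 0.368

0.368


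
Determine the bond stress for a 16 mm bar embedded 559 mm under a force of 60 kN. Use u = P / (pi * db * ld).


u = P / (pi * db * ld)
= 60 * 1000 / (pi * 16 * 559)
= 2.135 MPa

2.135


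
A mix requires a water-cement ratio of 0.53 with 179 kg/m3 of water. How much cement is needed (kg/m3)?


Cement = water / (w/c)
= 179 / 0.53
= 337.7 kg/m3

337.7


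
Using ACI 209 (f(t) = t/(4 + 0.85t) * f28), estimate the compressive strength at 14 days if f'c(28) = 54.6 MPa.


f(14) = 14 / (4 + 0.85 * 14) * 54.6
= 14 / 15.9 * 54.6
= 48.08 MPa

48.08


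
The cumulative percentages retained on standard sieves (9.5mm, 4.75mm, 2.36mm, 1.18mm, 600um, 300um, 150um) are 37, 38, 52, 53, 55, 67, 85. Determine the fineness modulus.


FM = sum(cumulative % retained) / 100
= 387 / 100
= 3.87

3.87


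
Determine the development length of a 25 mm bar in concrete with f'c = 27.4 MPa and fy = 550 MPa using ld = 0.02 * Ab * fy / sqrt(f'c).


Ab = pi * 25^2 / 4 = 490.874 mm2
ld = 0.02 * 490.874 * 550 / sqrt(27.4)
= 1031.5 mm

1031.5


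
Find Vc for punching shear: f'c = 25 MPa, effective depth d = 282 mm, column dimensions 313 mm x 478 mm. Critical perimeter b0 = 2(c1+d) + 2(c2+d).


b0 = 2*(313 + 282) + 2*(478 + 282) = 2710 mm
Vc = 0.33 * sqrt(25) * 2710 * 282 / 1000
= 1260.96 kN

1260.96


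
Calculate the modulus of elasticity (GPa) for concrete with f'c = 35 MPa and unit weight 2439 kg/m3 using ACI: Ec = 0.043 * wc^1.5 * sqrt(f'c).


Ec = 0.043 * 2439^1.5 * sqrt(35) / 1000
= 30.64 GPa

30.64


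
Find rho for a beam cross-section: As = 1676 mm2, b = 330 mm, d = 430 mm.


rho = As / (b * d)
= 1676 / (330 * 430)
= 0.0118

0.0118


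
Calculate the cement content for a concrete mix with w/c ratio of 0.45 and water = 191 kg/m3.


Cement = water / (w/c)
= 191 / 0.45
= 424.4 kg/m3

424.4


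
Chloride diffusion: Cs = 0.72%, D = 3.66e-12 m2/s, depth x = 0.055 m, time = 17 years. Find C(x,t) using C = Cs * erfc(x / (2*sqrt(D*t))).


t_seconds = 17 * 365.25 * 24 * 3600 = 536479200.0 s
arg = 0.055 / (2 * sqrt(3.66e-12 * 536479200.0))
= 0.6206
erfc(0.6206) = 0.3801
C = 0.72 * 0.3801 = 0.2737%

0.2737


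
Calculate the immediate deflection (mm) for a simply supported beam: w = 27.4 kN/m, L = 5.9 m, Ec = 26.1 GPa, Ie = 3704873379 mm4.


Convert: L = 5.9 m = 5900 mm, Ec = 26.1 GPa = 26100 MPa
delta = 5 * 27.4 * 5900^4 / (384 * 26100 * 3704873379)
= 4.47 mm

4.47


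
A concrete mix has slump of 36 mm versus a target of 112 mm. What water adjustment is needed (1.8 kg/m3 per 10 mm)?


Difference = 112 - 36 = 76 mm
Water adjustment = 76 * 1.8 / 10 = 13.7 kg/m3

13.7


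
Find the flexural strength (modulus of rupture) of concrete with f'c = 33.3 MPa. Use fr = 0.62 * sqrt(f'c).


fr = 0.62 * sqrt(33.3)
= 3.578 MPa

3.578


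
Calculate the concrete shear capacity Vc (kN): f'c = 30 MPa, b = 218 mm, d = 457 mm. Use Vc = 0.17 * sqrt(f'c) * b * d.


Vc = 0.17 * sqrt(30) * 218 * 457 / 1000
= 92.76 kN

92.76


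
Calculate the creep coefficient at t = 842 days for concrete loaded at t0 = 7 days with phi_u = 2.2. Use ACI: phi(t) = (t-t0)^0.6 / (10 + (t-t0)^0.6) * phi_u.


dt = 842 - 7 = 835
phi = 835^0.6 / (10 + 835^0.6) * 2.2
= 1.87

1.87


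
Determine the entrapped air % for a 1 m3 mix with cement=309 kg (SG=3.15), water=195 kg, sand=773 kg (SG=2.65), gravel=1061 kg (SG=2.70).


Vol cement = 309 / (3.15 * 1000) = 0.098095 m3
Vol water = 195 / 1000 = 0.195 m3
Vol sand = 773 / (2.65 * 1000) = 0.291698 m3
Vol gravel = 1061 / (2.70 * 1000) = 0.392963 m3
Total solid + water volume = 0.977756 m3
Air = (1 - 0.977756) * 100 = 2.22%

2.22


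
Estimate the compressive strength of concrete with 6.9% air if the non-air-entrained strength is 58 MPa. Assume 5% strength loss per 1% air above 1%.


Strength loss = (6.9 - 1) * 5 = 29.5%
f'c = 58 * (1 - 29.5/100)
= 40.89 MPa

40.89


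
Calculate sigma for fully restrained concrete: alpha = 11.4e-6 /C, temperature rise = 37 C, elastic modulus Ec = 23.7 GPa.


sigma = alpha * dT * Ec
= 11.4e-6 * 37 * 23.7 * 1000
= 9.997 MPa

9.997


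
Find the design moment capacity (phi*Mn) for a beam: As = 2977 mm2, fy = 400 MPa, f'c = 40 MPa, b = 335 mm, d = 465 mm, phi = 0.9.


a = As * fy / (0.85 * f'c * b)
= 2977 * 400 / (0.85 * 40 * 335)
= 104.5478 mm
Mn = As * fy * (d - a/2) / 10^6
= 491.4742 kN-m
phi*Mn = 0.9 * 491.4742 = 442.33 kN-m

442.33


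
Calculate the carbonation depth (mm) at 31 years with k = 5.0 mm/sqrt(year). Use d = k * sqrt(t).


depth = k * sqrt(t)
= 5.0 * sqrt(31)
= 27.84 mm

27.84


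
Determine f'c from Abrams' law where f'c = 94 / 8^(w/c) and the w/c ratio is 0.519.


f'c = 94 / 8^0.519
= 94 / 2.942
= 31.95 MPa

31.95


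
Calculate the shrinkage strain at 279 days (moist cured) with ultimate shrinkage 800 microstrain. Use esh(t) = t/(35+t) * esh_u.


esh(279) = 279 / (35 + 279) * 800
= 279 / 314 * 800
= 710.8 microstrain

710.8


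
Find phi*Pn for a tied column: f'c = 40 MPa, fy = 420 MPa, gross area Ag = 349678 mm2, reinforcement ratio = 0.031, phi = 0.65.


Ast = rho * Ag = 0.031 * 349678 = 10840.018 mm2
phi*Pn = 0.65 * 0.80 * (0.85 * 40 * (349678 - 10840.018) + 420 * 10840.018) / 1000
= 8358.12 kN

8358.12


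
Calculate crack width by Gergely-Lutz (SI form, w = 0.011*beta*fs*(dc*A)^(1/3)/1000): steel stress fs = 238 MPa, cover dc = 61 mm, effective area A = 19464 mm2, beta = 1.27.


w = 0.011 * beta * fs * (dc * A)^(1/3) / 1000
= 0.011 * 1.27 * 238 * (61 * 19464)^(1/3) / 1000
= 0.352 mm

0.352


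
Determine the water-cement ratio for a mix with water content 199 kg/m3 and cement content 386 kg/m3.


w/c = water / cement
w/c = 199 / 386 = 0.516

0.516


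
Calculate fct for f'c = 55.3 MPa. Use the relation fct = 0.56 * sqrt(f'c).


fct = 0.56 * sqrt(55.3)
= 0.56 * 7.436
= 4.164 MPa

4.164


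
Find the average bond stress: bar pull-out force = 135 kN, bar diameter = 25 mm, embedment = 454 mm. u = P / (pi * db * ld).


u = P / (pi * db * ld)
= 135 * 1000 / (pi * 25 * 454)
= 3.786 MPa

3.786


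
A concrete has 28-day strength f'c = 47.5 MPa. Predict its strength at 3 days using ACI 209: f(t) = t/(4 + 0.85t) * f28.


f(3) = 3 / (4 + 0.85 * 3) * 47.5
= 3 / 6.55 * 47.5
= 21.76 MPa

21.76


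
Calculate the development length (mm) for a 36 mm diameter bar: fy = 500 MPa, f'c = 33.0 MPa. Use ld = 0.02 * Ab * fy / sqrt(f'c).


Ab = pi * 36^2 / 4 = 1017.876 mm2
ld = 0.02 * 1017.876 * 500 / sqrt(33.0)
= 1771.9 mm

1771.9


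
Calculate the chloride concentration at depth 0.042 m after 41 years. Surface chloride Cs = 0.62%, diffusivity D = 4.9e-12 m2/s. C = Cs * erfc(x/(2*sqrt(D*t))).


t_seconds = 41 * 365.25 * 24 * 3600 = 1293861600.0 s
arg = 0.042 / (2 * sqrt(4.9e-12 * 1293861600.0))
= 0.2637
erfc(0.2637) = 0.7092
C = 0.62 * 0.7092 = 0.4397%

0.4397


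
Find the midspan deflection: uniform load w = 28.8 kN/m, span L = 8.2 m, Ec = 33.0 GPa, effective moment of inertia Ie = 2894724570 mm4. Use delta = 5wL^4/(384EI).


Convert: L = 8.2 m = 8200 mm, Ec = 33.0 GPa = 33000 MPa
delta = 5 * 28.8 * 8200^4 / (384 * 33000 * 2894724570)
= 17.75 mm

17.75


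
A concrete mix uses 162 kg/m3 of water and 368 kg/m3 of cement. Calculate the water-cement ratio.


w/c = water / cement
w/c = 162 / 368 = 0.44

0.44


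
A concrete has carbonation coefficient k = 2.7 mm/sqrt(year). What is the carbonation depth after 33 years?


depth = k * sqrt(t)
= 2.7 * sqrt(33)
= 15.51 mm

15.51


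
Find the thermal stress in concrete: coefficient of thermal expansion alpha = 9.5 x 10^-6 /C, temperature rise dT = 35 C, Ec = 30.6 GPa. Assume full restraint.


sigma = alpha * dT * Ec
= 9.5e-6 * 35 * 30.6 * 1000
= 10.175 MPa

10.175


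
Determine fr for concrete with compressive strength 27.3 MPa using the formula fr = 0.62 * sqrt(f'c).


fr = 0.62 * sqrt(27.3)
= 3.239 MPa

3.239


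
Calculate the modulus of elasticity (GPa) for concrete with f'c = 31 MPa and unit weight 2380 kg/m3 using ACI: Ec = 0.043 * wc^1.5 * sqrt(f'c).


Ec = 0.043 * 2380^1.5 * sqrt(31) / 1000
= 27.8 GPa

27.8


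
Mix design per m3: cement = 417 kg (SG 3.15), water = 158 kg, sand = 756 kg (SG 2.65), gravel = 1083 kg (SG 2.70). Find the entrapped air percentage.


Vol cement = 417 / (3.15 * 1000) = 0.132381 m3
Vol water = 158 / 1000 = 0.158 m3
Vol sand = 756 / (2.65 * 1000) = 0.285283 m3
Vol gravel = 1083 / (2.70 * 1000) = 0.401111 m3
Total solid + water volume = 0.976775 m3
Air = (1 - 0.976775) * 100 = 2.32%

2.32


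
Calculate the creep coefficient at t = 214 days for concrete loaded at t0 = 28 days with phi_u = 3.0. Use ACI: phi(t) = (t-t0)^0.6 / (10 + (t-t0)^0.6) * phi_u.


dt = 214 - 28 = 186
phi = 186^0.6 / (10 + 186^0.6) * 3.0
= 2.091

2.091


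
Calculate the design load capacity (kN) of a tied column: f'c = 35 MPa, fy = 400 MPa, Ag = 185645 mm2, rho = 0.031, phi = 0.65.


Ast = rho * Ag = 0.031 * 185645 = 5754.995 mm2
phi*Pn = 0.65 * 0.80 * (0.85 * 35 * (185645 - 5754.995) + 400 * 5754.995) / 1000
= 3979.94 kN

3979.94


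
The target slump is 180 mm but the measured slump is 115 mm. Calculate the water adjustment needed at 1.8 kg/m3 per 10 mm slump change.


Difference = 180 - 115 = 65 mm
Water adjustment = 65 * 1.8 / 10 = 11.7 kg/m3

11.7


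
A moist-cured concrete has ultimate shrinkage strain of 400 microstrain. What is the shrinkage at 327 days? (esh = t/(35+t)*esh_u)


esh(327) = 327 / (35 + 327) * 400
= 327 / 362 * 400
= 361.3 microstrain

361.3


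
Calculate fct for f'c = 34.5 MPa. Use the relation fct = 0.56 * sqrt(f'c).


fct = 0.56 * sqrt(34.5)
= 0.56 * 5.874
= 3.289 MPa

3.289


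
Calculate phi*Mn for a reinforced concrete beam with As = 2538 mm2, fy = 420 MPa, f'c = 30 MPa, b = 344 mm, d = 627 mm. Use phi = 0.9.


a = As * fy / (0.85 * f'c * b)
= 2538 * 420 / (0.85 * 30 * 344)
= 121.5185 mm
Mn = As * fy * (d - a/2) / 10^6
= 603.59 kN-m
phi*Mn = 0.9 * 603.59 = 543.23 kN-m

543.23


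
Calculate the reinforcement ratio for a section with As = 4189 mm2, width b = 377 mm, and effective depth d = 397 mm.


rho = As / (b * d)
= 4189 / (377 * 397)
= 0.028

0.028


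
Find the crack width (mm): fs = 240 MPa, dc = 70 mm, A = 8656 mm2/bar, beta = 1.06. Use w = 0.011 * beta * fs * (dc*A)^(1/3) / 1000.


w = 0.011 * beta * fs * (dc * A)^(1/3) / 1000
= 0.011 * 1.06 * 240 * (70 * 8656)^(1/3) / 1000
= 0.237 mm

0.237


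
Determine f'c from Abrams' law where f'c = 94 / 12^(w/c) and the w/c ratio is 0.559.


f'c = 94 / 12^0.559
= 94 / 4.011
= 23.44 MPa

23.44


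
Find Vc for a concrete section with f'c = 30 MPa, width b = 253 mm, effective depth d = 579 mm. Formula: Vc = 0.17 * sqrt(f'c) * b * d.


Vc = 0.17 * sqrt(30) * 253 * 579 / 1000
= 136.4 kN

136.4


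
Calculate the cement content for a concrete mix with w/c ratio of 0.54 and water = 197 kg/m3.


Cement = water / (w/c)
= 197 / 0.54
= 364.8 kg/m3

364.8


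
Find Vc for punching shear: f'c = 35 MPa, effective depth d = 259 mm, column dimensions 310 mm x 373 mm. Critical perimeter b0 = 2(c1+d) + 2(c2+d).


b0 = 2*(310 + 259) + 2*(373 + 259) = 2402 mm
Vc = 0.33 * sqrt(35) * 2402 * 259 / 1000
= 1214.56 kN

1214.56


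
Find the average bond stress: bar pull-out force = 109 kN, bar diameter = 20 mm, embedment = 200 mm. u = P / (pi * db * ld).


u = P / (pi * db * ld)
= 109 * 1000 / (pi * 20 * 200)
= 8.674 MPa

8.674


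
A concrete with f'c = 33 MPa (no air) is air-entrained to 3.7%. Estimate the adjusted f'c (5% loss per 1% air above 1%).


Strength loss = (3.7 - 1) * 5 = 13.5%
f'c = 33 * (1 - 13.5/100)
= 28.54 MPa

28.54


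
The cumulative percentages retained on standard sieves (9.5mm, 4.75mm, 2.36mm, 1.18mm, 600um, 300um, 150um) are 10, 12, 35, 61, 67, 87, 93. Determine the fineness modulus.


FM = sum(cumulative % retained) / 100
= 365 / 100
= 3.65

3.65


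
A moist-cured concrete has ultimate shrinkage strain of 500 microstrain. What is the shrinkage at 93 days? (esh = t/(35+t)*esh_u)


esh(93) = 93 / (35 + 93) * 500
= 93 / 128 * 500
= 363.3 microstrain

363.3


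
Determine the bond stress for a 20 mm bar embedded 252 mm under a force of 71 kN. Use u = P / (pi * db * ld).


u = P / (pi * db * ld)
= 71 * 1000 / (pi * 20 * 252)
= 4.484 MPa

4.484


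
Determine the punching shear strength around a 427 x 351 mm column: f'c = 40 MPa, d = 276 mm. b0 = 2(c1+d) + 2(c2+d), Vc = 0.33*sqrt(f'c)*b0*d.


b0 = 2*(427 + 276) + 2*(351 + 276) = 2660 mm
Vc = 0.33 * sqrt(40) * 2660 * 276 / 1000
= 1532.27 kN

1532.27


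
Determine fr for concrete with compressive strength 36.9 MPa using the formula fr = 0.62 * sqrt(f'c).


fr = 0.62 * sqrt(36.9)
= 3.766 MPa

3.766


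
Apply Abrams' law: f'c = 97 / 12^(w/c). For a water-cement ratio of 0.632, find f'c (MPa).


f'c = 97 / 12^0.632
= 97 / 4.809
= 20.17 MPa

20.17


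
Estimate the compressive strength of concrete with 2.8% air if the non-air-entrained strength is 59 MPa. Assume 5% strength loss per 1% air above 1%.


Strength loss = (2.8 - 1) * 5 = 9.0%
f'c = 59 * (1 - 9.0/100)
= 53.69 MPa

53.69


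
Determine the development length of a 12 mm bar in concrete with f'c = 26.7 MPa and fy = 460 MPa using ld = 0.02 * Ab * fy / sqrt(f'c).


Ab = pi * 12^2 / 4 = 113.097 mm2
ld = 0.02 * 113.097 * 460 / sqrt(26.7)
= 201.4 mm

201.4


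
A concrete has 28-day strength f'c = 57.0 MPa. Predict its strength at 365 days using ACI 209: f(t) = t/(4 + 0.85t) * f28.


f(365) = 365 / (4 + 0.85 * 365) * 57.0
= 365 / 314.25 * 57.0
= 66.21 MPa

66.21


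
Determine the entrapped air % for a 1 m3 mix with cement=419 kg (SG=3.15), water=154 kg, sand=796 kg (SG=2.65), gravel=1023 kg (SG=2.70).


Vol cement = 419 / (3.15 * 1000) = 0.133016 m3
Vol water = 154 / 1000 = 0.154 m3
Vol sand = 796 / (2.65 * 1000) = 0.300377 m3
Vol gravel = 1023 / (2.70 * 1000) = 0.378889 m3
Total solid + water volume = 0.966282 m3
Air = (1 - 0.966282) * 100 = 3.37%

3.37


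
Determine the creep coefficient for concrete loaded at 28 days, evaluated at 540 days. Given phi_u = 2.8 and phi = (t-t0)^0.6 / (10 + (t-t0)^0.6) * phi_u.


dt = 540 - 28 = 512
phi = 512^0.6 / (10 + 512^0.6) * 2.8
= 2.264

2.264


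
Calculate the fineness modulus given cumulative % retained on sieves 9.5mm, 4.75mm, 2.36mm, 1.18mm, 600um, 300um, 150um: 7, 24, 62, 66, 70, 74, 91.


FM = sum(cumulative % retained) / 100
= 394 / 100
= 3.94

3.94


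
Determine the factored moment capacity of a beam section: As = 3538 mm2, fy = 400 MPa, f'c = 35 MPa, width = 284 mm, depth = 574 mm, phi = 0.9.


a = As * fy / (0.85 * f'c * b)
= 3538 * 400 / (0.85 * 35 * 284)
= 167.4991 mm
Mn = As * fy * (d - a/2) / 10^6
= 693.8024 kN-m
phi*Mn = 0.9 * 693.8024 = 624.42 kN-m

624.42


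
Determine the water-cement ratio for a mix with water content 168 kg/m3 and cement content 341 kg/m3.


w/c = water / cement
w/c = 168 / 341 = 0.493

0.493


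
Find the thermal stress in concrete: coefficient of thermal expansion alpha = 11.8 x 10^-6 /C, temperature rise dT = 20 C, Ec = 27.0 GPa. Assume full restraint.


sigma = alpha * dT * Ec
= 11.8e-6 * 20 * 27.0 * 1000
= 6.372 MPa

6.372


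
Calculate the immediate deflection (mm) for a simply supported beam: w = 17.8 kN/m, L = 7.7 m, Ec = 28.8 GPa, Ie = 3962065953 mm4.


Convert: L = 7.7 m = 7700 mm, Ec = 28.8 GPa = 28800 MPa
delta = 5 * 17.8 * 7700^4 / (384 * 28800 * 3962065953)
= 7.14 mm

7.14


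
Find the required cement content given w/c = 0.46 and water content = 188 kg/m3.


Cement = water / (w/c)
= 188 / 0.46
= 408.7 kg/m3

408.7


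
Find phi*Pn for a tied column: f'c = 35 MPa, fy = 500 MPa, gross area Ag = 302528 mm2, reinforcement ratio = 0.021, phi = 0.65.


Ast = rho * Ag = 0.021 * 302528 = 6353.088 mm2
phi*Pn = 0.65 * 0.80 * (0.85 * 35 * (302528 - 6353.088) + 500 * 6353.088) / 1000
= 6233.63 kN

6233.63


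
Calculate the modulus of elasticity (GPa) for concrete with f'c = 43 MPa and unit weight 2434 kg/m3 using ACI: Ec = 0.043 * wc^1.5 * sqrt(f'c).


Ec = 0.043 * 2434^1.5 * sqrt(43) / 1000
= 33.86 GPa

33.86


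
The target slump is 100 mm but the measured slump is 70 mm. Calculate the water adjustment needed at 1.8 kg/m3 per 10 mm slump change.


Difference = 100 - 70 = 30 mm
Water adjustment = 30 * 1.8 / 10 = 5.4 kg/m3

5.4


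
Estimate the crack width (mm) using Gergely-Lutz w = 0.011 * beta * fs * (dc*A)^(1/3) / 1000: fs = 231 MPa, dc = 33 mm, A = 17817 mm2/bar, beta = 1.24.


w = 0.011 * beta * fs * (dc * A)^(1/3) / 1000
= 0.011 * 1.24 * 231 * (33 * 17817)^(1/3) / 1000
= 0.264 mm

0.264


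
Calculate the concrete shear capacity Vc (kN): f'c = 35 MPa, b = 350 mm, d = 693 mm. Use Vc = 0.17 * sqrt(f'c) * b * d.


Vc = 0.17 * sqrt(35) * 350 * 693 / 1000
= 243.94 kN

243.94


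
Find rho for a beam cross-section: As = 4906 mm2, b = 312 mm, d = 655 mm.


rho = As / (b * d)
= 4906 / (312 * 655)
= 0.024

0.024


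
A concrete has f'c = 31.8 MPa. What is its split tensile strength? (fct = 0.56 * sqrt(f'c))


fct = 0.56 * sqrt(31.8)
= 0.56 * 5.639
= 3.158 MPa

3.158


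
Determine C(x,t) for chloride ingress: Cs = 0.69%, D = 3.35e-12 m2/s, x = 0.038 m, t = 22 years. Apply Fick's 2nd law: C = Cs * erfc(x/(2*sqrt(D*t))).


t_seconds = 22 * 365.25 * 24 * 3600 = 694267200.0 s
arg = 0.038 / (2 * sqrt(3.35e-12 * 694267200.0))
= 0.394
erfc(0.394) = 0.5774
C = 0.69 * 0.5774 = 0.3984%

0.3984


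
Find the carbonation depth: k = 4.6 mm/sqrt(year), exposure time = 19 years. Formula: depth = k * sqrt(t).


depth = k * sqrt(t)
= 4.6 * sqrt(19)
= 20.05 mm

20.05


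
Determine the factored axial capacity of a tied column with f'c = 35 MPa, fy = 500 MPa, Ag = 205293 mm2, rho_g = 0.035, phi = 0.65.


Ast = rho * Ag = 0.035 * 205293 = 7185.255 mm2
phi*Pn = 0.65 * 0.80 * (0.85 * 35 * (205293 - 7185.255) + 500 * 7185.255) / 1000
= 4932.89 kN

4932.89


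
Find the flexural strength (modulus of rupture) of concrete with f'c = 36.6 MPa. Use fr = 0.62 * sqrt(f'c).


fr = 0.62 * sqrt(36.6)
= 3.751 MPa

3.751


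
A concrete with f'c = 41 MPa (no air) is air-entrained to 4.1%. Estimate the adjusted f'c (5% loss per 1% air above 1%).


Strength loss = (4.1 - 1) * 5 = 15.5%
f'c = 41 * (1 - 15.5/100)
= 34.64 MPa

34.64


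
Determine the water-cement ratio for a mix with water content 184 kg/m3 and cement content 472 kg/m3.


w/c = water / cement
w/c = 184 / 472 = 0.39

0.39


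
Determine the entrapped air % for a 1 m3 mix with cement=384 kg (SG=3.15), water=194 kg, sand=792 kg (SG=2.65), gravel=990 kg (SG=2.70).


Vol cement = 384 / (3.15 * 1000) = 0.121905 m3
Vol water = 194 / 1000 = 0.194 m3
Vol sand = 792 / (2.65 * 1000) = 0.298868 m3
Vol gravel = 990 / (2.70 * 1000) = 0.366667 m3
Total solid + water volume = 0.981439 m3
Air = (1 - 0.981439) * 100 = 1.86%

1.86


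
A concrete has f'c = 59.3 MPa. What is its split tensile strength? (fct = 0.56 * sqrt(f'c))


fct = 0.56 * sqrt(59.3)
= 0.56 * 7.701
= 4.312 MPa

4.312


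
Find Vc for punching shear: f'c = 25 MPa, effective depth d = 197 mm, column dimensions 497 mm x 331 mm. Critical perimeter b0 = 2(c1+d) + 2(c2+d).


b0 = 2*(497 + 197) + 2*(331 + 197) = 2444 mm
Vc = 0.33 * sqrt(25) * 2444 * 197 / 1000
= 794.42 kN

794.42


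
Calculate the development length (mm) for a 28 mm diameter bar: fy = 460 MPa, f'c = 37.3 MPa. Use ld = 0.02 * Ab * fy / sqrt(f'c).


Ab = pi * 28^2 / 4 = 615.752 mm2
ld = 0.02 * 615.752 * 460 / sqrt(37.3)
= 927.6 mm

927.6


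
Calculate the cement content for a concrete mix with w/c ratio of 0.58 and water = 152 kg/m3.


Cement = water / (w/c)
= 152 / 0.58
= 262.1 kg/m3

262.1


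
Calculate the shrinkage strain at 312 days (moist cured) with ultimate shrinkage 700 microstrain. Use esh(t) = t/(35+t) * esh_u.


esh(312) = 312 / (35 + 312) * 700
= 312 / 347 * 700
= 629.4 microstrain

629.4


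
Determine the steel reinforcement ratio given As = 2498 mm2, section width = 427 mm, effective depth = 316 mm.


rho = As / (b * d)
= 2498 / (427 * 316)
= 0.0185

0.0185


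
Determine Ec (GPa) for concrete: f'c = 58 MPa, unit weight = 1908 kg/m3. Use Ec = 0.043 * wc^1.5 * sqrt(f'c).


Ec = 0.043 * 1908^1.5 * sqrt(58) / 1000
= 27.29 GPa

27.29


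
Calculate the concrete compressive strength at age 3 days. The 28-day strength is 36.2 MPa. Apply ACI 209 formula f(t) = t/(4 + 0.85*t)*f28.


f(3) = 3 / (4 + 0.85 * 3) * 36.2
= 3 / 6.55 * 36.2
= 16.58 MPa

16.58


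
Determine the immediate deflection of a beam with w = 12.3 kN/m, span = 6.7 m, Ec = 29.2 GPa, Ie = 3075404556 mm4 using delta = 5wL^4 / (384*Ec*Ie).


Convert: L = 6.7 m = 6700 mm, Ec = 29.2 GPa = 29200 MPa
delta = 5 * 12.3 * 6700^4 / (384 * 29200 * 3075404556)
= 3.59 mm

3.59


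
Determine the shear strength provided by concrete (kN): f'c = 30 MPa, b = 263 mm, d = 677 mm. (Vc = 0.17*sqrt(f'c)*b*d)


Vc = 0.17 * sqrt(30) * 263 * 677 / 1000
= 165.79 kN

165.79


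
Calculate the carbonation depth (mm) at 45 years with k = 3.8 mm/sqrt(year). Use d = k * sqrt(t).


depth = k * sqrt(t)
= 3.8 * sqrt(45)
= 25.49 mm

25.49


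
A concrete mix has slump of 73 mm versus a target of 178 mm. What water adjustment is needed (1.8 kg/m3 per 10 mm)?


Difference = 178 - 73 = 105 mm
Water adjustment = 105 * 1.8 / 10 = 18.9 kg/m3

18.9
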